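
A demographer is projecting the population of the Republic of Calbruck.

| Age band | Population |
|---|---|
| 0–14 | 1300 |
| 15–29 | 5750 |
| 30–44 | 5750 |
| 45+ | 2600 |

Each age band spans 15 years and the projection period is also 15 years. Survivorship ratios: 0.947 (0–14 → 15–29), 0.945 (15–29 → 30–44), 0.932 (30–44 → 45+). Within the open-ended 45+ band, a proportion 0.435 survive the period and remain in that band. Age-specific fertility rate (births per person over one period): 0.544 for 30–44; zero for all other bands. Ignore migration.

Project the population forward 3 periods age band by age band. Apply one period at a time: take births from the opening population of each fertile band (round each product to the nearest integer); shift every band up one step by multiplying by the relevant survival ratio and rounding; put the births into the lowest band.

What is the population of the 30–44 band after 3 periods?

2799

After projecting period 1:
Births: 5750 * 0.544 = 3128
15–29: 1300 * 0.947 = 1231
30–44: 5750 * 0.945 = 5434
45+: 5750 * 0.932 + 2600 * 0.435 = 5359 + 1131 = 6490
End of period: [3128, 1231, 5434, 6490]
After projecting period 2:
Births: 5434 * 0.544 = 2956
15–29: 3128 * 0.947 = 2962
30–44: 1231 * 0.945 = 1163
45+: 5434 * 0.932 + 6490 * 0.435 = 5064 + 2823 = 7887
End of period: [2956, 2962, 1163, 7887]
After projecting period 3:
Births: 1163 * 0.544 = 633
15–29: 2956 * 0.947 = 2799
30–44: 2962 * 0.945 = 2799
45+: 1163 * 0.932 + 7887 * 0.435 = 1084 + 3431 = 4515
End of period: [633, 2799, 2799, 4515]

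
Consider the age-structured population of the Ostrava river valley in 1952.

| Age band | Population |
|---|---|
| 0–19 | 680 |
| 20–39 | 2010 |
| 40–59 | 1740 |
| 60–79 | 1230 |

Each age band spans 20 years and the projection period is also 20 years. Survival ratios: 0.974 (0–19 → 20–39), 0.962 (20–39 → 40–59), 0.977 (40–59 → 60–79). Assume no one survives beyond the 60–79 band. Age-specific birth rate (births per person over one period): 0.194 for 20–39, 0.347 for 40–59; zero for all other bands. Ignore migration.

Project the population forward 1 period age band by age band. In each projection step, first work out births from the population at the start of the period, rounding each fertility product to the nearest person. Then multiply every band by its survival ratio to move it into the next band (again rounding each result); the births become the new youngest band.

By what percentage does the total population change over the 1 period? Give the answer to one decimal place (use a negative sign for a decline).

-6.5

[period 1]
Births: 2010 × 0.194 = 390, 1740 × 0.347 = 604 → total 994
20–39: 680 × 0.974 = 662
40–59: 2010 × 0.962 = 1934
60–79: 1740 × 0.977 = 1700
End of period: [994, 662, 1934, 1700]
Total: 5660 → 5290; change = -370; percentage change = -6.5%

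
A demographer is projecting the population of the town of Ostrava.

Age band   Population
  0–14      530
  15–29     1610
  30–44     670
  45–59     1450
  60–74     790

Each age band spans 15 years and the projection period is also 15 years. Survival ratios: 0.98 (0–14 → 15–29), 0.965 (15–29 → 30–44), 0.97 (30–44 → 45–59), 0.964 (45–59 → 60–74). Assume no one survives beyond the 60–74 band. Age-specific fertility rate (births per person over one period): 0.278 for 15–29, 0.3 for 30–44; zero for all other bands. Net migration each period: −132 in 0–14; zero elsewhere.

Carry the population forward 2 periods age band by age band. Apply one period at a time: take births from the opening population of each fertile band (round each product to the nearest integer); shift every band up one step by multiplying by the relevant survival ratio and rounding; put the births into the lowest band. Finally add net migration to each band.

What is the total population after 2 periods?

Call the groups 1 to 5, youngest first.
[period 1]
Births: 1610 * 0.278 = 448  |  670 * 0.3 = 201 → 649
Group 2: 530 * 0.98 = 519
Group 3: 1610 * 0.965 = 1554
Group 4: 670 * 0.97 = 650
Group 5: 1450 * 0.964 = 1398
Net migration: Group 1 − 132 → 517
End of period: [517, 519, 1554, 650, 1398]
[period 2]
Births: 519 * 0.278 = 144  |  1554 * 0.3 = 466 → 610
Group 2: 517 * 0.98 = 507
Group 3: 519 * 0.965 = 501
Group 4: 1554 * 0.97 = 1507
Group 5: 650 * 0.964 = 627
Net migration: Group 1 − 132 → 478
End of period: [478, 507, 501, 1507, 627]
Total after period 2: 478 + 507 + 501 + 1507 + 627 = 3620

3620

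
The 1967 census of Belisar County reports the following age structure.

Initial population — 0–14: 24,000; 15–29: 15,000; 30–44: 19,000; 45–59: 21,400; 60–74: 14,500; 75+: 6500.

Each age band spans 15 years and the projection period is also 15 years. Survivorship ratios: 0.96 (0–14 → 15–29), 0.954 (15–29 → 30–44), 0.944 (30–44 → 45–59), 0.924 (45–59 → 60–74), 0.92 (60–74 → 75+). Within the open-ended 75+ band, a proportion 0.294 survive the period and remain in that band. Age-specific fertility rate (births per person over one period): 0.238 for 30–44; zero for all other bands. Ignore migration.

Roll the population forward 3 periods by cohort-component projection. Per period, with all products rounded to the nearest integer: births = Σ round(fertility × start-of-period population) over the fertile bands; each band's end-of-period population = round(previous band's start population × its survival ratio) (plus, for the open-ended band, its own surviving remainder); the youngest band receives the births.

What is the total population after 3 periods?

After projecting period 1:
Births: 19000 × 0.238 = 4522
15–29: 24000 × 0.96 = 23040
30–44: 15000 × 0.954 = 14310
45–59: 19000 × 0.944 = 17936
60–74: 21400 × 0.924 = 19774
75+: 14500 × 0.92 + 6500 × 0.294 = 13340 + 1911 = 15251
→ [4522, 23040, 14310, 17936, 19774, 15251]
After projecting period 2:
Births: 14310 × 0.238 = 3406
15–29: 4522 × 0.96 = 4341
30–44: 23040 × 0.954 = 21980
45–59: 14310 × 0.944 = 13509
60–74: 17936 × 0.924 = 16573
75+: 19774 × 0.92 + 15251 × 0.294 = 18192 + 4484 = 22676
→ [3406, 4341, 21980, 13509, 16573, 22676]
After projecting period 3:
Births: 21980 × 0.238 = 5231
15–29: 3406 × 0.96 = 3270
30–44: 4341 × 0.954 = 4141
45–59: 21980 × 0.944 = 20749
60–74: 13509 × 0.924 = 12482
75+: 16573 × 0.92 + 22676 × 0.294 = 15247 + 6667 = 21914
→ [5231, 3270, 4141, 20749, 12482, 21914]
Total after period 3: 5231 + 3270 + 4141 + 20749 + 12482 + 21914 = 67787

67787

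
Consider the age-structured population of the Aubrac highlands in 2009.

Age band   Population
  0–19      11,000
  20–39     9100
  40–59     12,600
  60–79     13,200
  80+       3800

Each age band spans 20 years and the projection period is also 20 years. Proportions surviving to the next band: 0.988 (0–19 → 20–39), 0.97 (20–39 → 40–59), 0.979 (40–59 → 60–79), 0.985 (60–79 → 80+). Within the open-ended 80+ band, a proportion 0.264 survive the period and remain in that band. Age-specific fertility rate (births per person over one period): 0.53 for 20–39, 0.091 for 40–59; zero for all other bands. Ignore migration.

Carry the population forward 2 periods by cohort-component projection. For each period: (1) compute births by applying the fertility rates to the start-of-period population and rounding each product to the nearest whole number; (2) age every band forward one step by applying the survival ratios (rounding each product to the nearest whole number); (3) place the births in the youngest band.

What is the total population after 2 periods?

47492

Let band 1 be 0–19 through band 5 = 80+.
— Period 1 —
Births: 9100 × 0.53 = 4823  |  12600 × 0.091 = 1147 — total 5970
Band 2: 11000 × 0.988 = 10868
Band 3: 9100 × 0.97 = 8827
Band 4: 12600 × 0.979 = 12335
Band 5: 13200 × 0.985 + 3800 × 0.264 = 13002 + 1003 = 14005
Population now: 0–19=5970, 20–39=10868, 40–59=8827, 60–79=12335, 80+=14005
— Period 2 —
Births: 10868 × 0.53 = 5760  |  8827 × 0.091 = 803 — total 6563
Band 2: 5970 × 0.988 = 5898
Band 3: 10868 × 0.97 = 10542
Band 4: 8827 × 0.979 = 8642
Band 5: 12335 × 0.985 + 14005 × 0.264 = 12150 + 3697 = 15847
Population now: 0–19=6563, 20–39=5898, 40–59=10542, 60–79=8642, 80+=15847
Total after period 2: 6563 + 5898 + 10542 + 8642 + 15847 = 47492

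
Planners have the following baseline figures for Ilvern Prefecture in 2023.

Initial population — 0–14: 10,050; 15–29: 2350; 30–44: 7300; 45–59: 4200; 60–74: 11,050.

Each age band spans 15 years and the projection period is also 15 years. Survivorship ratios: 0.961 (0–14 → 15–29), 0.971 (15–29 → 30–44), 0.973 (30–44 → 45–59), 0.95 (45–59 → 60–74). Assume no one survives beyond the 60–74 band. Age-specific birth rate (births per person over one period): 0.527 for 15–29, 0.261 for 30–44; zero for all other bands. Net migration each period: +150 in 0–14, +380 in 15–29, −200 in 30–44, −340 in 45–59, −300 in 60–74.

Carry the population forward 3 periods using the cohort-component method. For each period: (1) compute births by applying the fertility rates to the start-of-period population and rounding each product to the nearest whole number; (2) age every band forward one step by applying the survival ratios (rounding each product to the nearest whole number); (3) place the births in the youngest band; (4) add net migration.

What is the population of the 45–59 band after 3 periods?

8949

Period 1.
Births: 2350 × 0.527 = 1238, 7300 × 0.261 = 1905 ⇒ total 3143
15–29: 10050 × 0.961 = 9658
30–44: 2350 × 0.971 = 2282
45–59: 7300 × 0.973 = 7103
60–74: 4200 × 0.95 = 3990
Net migration: 0–14 + 150 → 3293; 15–29 + 380 → 10038; 30–44 − 200 → 2082; 45–59 − 340 → 6763; 60–74 − 300 → 3690
Population now: 0–14=3293, 15–29=10038, 30–44=2082, 45–59=6763, 60–74=3690
Period 2.
Births: 10038 × 0.527 = 5290, 2082 × 0.261 = 543 ⇒ total 5833
15–29: 3293 × 0.961 = 3165
30–44: 10038 × 0.971 = 9747
45–59: 2082 × 0.973 = 2026
60–74: 6763 × 0.95 = 6425
Net migration: 0–14 + 150 → 5983; 15–29 + 380 → 3545; 30–44 − 200 → 9547; 45–59 − 340 → 1686; 60–74 − 300 → 6125
Population now: 0–14=5983, 15–29=3545, 30–44=9547, 45–59=1686, 60–74=6125
Period 3.
Births: 3545 × 0.527 = 1868, 9547 × 0.261 = 2492 ⇒ total 4360
15–29: 5983 × 0.961 = 5750
30–44: 3545 × 0.971 = 3442
45–59: 9547 × 0.973 = 9289
60–74: 1686 × 0.95 = 1602
Net migration: 0–14 + 150 → 4510; 15–29 + 380 → 6130; 30–44 − 200 → 3242; 45–59 − 340 → 8949; 60–74 − 300 → 1302
Population now: 0–14=4510, 15–29=6130, 30–44=3242, 45–59=8949, 60–74=1302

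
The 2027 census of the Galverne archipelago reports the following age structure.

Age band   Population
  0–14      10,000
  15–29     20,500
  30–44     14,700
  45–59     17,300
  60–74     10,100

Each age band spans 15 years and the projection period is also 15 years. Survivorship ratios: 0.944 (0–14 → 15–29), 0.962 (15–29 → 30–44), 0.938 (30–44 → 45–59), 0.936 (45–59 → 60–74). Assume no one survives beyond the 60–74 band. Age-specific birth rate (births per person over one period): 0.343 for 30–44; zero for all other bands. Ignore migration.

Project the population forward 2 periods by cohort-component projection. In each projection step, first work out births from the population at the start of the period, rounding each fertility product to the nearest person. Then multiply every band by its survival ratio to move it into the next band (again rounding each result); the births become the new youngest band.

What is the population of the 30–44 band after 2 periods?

9081

Let band 1 be 0–14 through band 5 = 60–74.
[period 1]
Births: 14700 × 0.343 = 5042
Band 2: 10000 × 0.944 = 9440
Band 3: 20500 × 0.962 = 19721
Band 4: 14700 × 0.938 = 13789
Band 5: 17300 × 0.936 = 16193
Giving 5042 / 9440 / 19721 / 13789 / 16193.
[period 2]
Births: 19721 × 0.343 = 6764
Band 2: 5042 × 0.944 = 4760
Band 3: 9440 × 0.962 = 9081
Band 4: 19721 × 0.938 = 18498
Band 5: 13789 × 0.936 = 12907
Giving 6764 / 4760 / 9081 / 18498 / 12907.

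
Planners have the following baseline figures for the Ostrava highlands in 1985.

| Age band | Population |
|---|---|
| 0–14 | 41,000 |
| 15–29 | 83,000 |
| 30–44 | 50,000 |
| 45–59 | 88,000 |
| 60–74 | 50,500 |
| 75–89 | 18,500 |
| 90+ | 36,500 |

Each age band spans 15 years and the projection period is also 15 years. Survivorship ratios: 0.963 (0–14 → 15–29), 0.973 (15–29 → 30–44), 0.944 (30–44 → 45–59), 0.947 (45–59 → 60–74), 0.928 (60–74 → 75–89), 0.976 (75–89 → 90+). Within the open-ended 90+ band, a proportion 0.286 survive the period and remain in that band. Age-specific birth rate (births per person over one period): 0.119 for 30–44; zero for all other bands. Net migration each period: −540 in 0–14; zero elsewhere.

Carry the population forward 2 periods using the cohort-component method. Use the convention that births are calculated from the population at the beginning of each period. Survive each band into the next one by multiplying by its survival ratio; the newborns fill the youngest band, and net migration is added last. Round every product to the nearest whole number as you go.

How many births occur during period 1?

Call the bands 1 to 7, youngest first.
Period 1:
Births: 50000 × 0.119 = 5950
Band 2: 41000 × 0.963 = 39483
Band 3: 83000 × 0.973 = 80759
Band 4: 50000 × 0.944 = 47200
Band 5: 88000 × 0.947 = 83336
Band 6: 50500 × 0.928 = 46864
Band 7: 18500 × 0.976 + 36500 × 0.286 = 18056 + 10439 = 28495
Net migration: Band 1 − 540 → 5410
Giving 5410 / 39483 / 80759 / 47200 / 83336 / 46864 / 28495.

5950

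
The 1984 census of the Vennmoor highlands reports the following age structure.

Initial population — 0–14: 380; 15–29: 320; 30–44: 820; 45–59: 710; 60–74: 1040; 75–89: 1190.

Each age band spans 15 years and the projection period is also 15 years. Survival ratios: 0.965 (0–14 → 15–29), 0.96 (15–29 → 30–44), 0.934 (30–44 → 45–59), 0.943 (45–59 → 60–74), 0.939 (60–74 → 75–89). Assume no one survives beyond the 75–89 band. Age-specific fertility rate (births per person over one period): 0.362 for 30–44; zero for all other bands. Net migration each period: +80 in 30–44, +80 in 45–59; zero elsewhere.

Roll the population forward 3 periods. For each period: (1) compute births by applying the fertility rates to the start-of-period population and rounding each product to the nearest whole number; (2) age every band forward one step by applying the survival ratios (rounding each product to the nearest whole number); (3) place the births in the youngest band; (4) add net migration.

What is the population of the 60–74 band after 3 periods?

416

Period 1:
Births: 820 × 0.362 = 297
15–29: 380 × 0.965 = 367
30–44: 320 × 0.96 = 307
45–59: 820 × 0.934 = 766
60–74: 710 × 0.943 = 670
75–89: 1040 × 0.939 = 977
Net migration: 30–44 + 80 → 387; 45–59 + 80 → 846
→ [297, 367, 387, 846, 670, 977]
Period 2:
Births: 387 × 0.362 = 140
15–29: 297 × 0.965 = 287
30–44: 367 × 0.96 = 352
45–59: 387 × 0.934 = 361
60–74: 846 × 0.943 = 798
75–89: 670 × 0.939 = 629
Net migration: 30–44 + 80 → 432; 45–59 + 80 → 441
→ [140, 287, 432, 441, 798, 629]
Period 3:
Births: 432 × 0.362 = 156
15–29: 140 × 0.965 = 135
30–44: 287 × 0.96 = 276
45–59: 432 × 0.934 = 403
60–74: 441 × 0.943 = 416
75–89: 798 × 0.939 = 749
Net migration: 30–44 + 80 → 356; 45–59 + 80 → 483
→ [156, 135, 356, 483, 416, 749]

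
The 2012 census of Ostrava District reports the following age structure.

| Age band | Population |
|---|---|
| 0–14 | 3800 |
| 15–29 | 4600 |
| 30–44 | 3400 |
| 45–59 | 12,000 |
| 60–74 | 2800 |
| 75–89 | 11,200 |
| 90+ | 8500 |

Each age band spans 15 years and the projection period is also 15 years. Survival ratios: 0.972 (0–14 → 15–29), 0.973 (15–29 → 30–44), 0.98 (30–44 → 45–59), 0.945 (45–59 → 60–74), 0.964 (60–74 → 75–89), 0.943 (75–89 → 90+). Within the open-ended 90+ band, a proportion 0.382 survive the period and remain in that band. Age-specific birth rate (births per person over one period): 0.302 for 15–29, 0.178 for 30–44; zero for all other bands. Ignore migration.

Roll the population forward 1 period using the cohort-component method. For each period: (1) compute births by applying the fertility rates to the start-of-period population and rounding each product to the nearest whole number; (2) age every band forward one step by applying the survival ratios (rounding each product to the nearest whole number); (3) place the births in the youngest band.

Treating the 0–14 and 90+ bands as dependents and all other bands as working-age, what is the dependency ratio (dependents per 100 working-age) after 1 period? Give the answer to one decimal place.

Period 1.
Births: 4600 × 0.302 = 1389 ; 3400 × 0.178 = 605 → 1994
15–29: 3800 × 0.972 = 3694
30–44: 4600 × 0.973 = 4476
45–59: 3400 × 0.98 = 3332
60–74: 12000 × 0.945 = 11340
75–89: 2800 × 0.964 = 2699
90+: 11200 × 0.943 + 8500 × 0.382 = 10562 + 3247 = 13809
End of period: [1994, 3694, 4476, 3332, 11340, 2699, 13809]
Dependents (band 0–14 + band 90+) = 1994 + 13809 = 15803; working-age = 25541; ratio = 15803/25541 × 100 = 61.9

61.9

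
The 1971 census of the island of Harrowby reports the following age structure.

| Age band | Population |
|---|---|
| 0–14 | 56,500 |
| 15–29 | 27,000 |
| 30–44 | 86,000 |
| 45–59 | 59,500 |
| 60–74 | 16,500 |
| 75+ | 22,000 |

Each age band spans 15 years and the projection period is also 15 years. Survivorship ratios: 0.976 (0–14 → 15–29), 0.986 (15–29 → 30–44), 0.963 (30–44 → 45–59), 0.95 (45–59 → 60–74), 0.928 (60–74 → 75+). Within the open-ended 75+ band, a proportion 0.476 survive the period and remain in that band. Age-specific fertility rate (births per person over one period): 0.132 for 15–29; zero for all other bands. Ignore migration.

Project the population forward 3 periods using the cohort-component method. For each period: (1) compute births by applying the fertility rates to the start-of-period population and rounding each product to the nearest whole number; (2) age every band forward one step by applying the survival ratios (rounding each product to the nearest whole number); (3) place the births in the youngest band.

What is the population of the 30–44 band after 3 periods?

3429

[period 1]
Births: 27000 × 0.132 = 3564
15–29: 56500 × 0.976 = 55144
30–44: 27000 × 0.986 = 26622
45–59: 86000 × 0.963 = 82818
60–74: 59500 × 0.95 = 56525
75+: 16500 × 0.928 + 22000 × 0.476 = 15312 + 10472 = 25784
→ [3564, 55144, 26622, 82818, 56525, 25784]
[period 2]
Births: 55144 × 0.132 = 7279
15–29: 3564 × 0.976 = 3478
30–44: 55144 × 0.986 = 54372
45–59: 26622 × 0.963 = 25637
60–74: 82818 × 0.95 = 78677
75+: 56525 × 0.928 + 25784 × 0.476 = 52455 + 12273 = 64728
→ [7279, 3478, 54372, 25637, 78677, 64728]
[period 3]
Births: 3478 × 0.132 = 459
15–29: 7279 × 0.976 = 7104
30–44: 3478 × 0.986 = 3429
45–59: 54372 × 0.963 = 52360
60–74: 25637 × 0.95 = 24355
75+: 78677 × 0.928 + 64728 × 0.476 = 73012 + 30811 = 103823
→ [459, 7104, 3429, 52360, 24355, 103823]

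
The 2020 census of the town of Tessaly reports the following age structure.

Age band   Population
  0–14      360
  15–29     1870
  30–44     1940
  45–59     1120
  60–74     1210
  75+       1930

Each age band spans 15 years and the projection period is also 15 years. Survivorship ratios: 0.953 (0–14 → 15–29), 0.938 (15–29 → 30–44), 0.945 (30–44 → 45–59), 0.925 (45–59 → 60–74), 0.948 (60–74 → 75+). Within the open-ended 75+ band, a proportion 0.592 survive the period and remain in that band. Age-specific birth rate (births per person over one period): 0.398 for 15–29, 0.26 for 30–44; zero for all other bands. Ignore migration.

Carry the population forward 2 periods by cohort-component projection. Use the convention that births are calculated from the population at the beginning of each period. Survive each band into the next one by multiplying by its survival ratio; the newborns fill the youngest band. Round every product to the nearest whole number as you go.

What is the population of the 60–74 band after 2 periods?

1696

— Period 1 —
Births: 1870 × 0.398 = 744  |  1940 × 0.26 = 504 → total 1248
15–29: 360 × 0.953 = 343
30–44: 1870 × 0.938 = 1754
45–59: 1940 × 0.945 = 1833
60–74: 1120 × 0.925 = 1036
75+: 1210 × 0.948 + 1930 × 0.592 = 1147 + 1143 = 2290
Giving 1248 / 343 / 1754 / 1833 / 1036 / 2290.
— Period 2 —
Births: 343 × 0.398 = 137  |  1754 × 0.26 = 456 → total 593
15–29: 1248 × 0.953 = 1189
30–44: 343 × 0.938 = 322
45–59: 1754 × 0.945 = 1658
60–74: 1833 × 0.925 = 1696
75+: 1036 × 0.948 + 2290 × 0.592 = 982 + 1356 = 2338
Giving 593 / 1189 / 322 / 1658 / 1696 / 2338.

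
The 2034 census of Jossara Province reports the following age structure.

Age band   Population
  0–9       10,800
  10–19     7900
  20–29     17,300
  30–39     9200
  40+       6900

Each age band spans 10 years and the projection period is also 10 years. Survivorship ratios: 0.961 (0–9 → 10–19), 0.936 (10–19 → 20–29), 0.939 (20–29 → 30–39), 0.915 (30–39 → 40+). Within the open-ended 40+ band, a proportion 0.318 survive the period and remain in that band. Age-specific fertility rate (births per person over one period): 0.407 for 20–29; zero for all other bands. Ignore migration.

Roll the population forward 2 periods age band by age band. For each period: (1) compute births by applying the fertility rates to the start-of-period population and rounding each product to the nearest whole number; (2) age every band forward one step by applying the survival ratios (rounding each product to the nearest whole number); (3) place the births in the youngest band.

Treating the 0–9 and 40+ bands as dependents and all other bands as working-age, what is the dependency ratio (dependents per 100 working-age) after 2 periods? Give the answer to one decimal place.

90.7

Let group 1 be 0–9 through group 5 = 40+.
Period 1:
Births: 17300 * 0.407 = 7041
Group 2: 10800 * 0.961 = 10379
Group 3: 7900 * 0.936 = 7394
Group 4: 17300 * 0.939 = 16245
Group 5: 9200 * 0.915 + 6900 * 0.318 = 8418 + 2194 = 10612
Giving 7041 / 10379 / 7394 / 16245 / 10612.
Period 2:
Births: 7394 * 0.407 = 3009
Group 2: 7041 * 0.961 = 6766
Group 3: 10379 * 0.936 = 9715
Group 4: 7394 * 0.939 = 6943
Group 5: 16245 * 0.915 + 10612 * 0.318 = 14864 + 3375 = 18239
Giving 3009 / 6766 / 9715 / 6943 / 18239.
Dependents (band 0–9 + band 40+) = 3009 + 18239 = 21248; working-age = 23424; ratio = 21248/23424 × 100 = 90.7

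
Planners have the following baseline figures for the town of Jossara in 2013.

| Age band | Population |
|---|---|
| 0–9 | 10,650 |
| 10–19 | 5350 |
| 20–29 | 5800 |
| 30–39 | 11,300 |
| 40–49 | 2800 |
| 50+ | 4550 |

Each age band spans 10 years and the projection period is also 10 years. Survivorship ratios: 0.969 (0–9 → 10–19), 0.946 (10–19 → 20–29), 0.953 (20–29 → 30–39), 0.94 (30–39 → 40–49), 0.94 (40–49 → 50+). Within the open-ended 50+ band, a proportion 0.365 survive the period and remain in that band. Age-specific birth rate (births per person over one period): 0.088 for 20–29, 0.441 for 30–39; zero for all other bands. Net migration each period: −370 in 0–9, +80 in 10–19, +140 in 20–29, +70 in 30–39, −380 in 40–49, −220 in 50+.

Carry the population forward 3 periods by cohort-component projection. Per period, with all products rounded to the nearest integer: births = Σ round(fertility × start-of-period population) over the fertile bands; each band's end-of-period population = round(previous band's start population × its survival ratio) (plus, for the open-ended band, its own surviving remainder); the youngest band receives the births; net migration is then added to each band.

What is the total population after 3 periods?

Numbering the groups 1..6 from youngest to oldest:
Period 1:
Births: 5800 × 0.088 = 510  |  11300 × 0.441 = 4983 → total 5493
Group 2: 10650 × 0.969 = 10320
Group 3: 5350 × 0.946 = 5061
Group 4: 5800 × 0.953 = 5527
Group 5: 11300 × 0.94 = 10622
Group 6: 2800 × 0.94 + 4550 × 0.365 = 2632 + 1661 = 4293
Net migration: Group 1 − 370 → 5123; Group 2 + 80 → 10400; Group 3 + 140 → 5201; Group 4 + 70 → 5597; Group 5 − 380 → 10242; Group 6 − 220 → 4073
Population now: 0–9=5123, 10–19=10400, 20–29=5201, 30–39=5597, 40–49=10242, 50+=4073
Period 2:
Births: 5201 × 0.088 = 458  |  5597 × 0.441 = 2468 → total 2926
Group 2: 5123 × 0.969 = 4964
Group 3: 10400 × 0.946 = 9838
Group 4: 5201 × 0.953 = 4957
Group 5: 5597 × 0.94 = 5261
Group 6: 10242 × 0.94 + 4073 × 0.365 = 9627 + 1487 = 11114
Net migration: Group 1 − 370 → 2556; Group 2 + 80 → 5044; Group 3 + 140 → 9978; Group 4 + 70 → 5027; Group 5 − 380 → 4881; Group 6 − 220 → 10894
Population now: 0–9=2556, 10–19=5044, 20–29=9978, 30–39=5027, 40–49=4881, 50+=10894
Period 3:
Births: 9978 × 0.088 = 878  |  5027 × 0.441 = 2217 → total 3095
Group 2: 2556 × 0.969 = 2477
Group 3: 5044 × 0.946 = 4772
Group 4: 9978 × 0.953 = 9509
Group 5: 5027 × 0.94 = 4725
Group 6: 4881 × 0.94 + 10894 × 0.365 = 4588 + 3976 = 8564
Net migration: Group 1 − 370 → 2725; Group 2 + 80 → 2557; Group 3 + 140 → 4912; Group 4 + 70 → 9579; Group 5 − 380 → 4345; Group 6 − 220 → 8344
Population now: 0–9=2725, 10–19=2557, 20–29=4912, 30–39=9579, 40–49=4345, 50+=8344
Total after period 3: 2725 + 2557 + 4912 + 9579 + 4345 + 8344 = 32462

32462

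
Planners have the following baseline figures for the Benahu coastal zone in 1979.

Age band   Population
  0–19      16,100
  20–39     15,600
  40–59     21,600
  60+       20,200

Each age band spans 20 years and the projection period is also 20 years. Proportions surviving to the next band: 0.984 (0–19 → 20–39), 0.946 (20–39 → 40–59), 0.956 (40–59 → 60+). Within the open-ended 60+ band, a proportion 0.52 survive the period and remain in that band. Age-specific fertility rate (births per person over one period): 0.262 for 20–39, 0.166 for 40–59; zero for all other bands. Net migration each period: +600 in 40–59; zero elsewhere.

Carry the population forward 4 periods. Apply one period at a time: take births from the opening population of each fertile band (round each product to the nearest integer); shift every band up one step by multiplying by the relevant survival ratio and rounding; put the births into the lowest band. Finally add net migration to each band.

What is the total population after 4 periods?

— Period 1 —
Births: 15600 * 0.262 = 4087 ; 21600 * 0.166 = 3586 — total 7673
20–39: 16100 * 0.984 = 15842
40–59: 15600 * 0.946 = 14758
60+: 21600 * 0.956 + 20200 * 0.52 = 20650 + 10504 = 31154
Net migration: 40–59 + 600 → 15358
→ [7673, 15842, 15358, 31154]
— Period 2 —
Births: 15842 * 0.262 = 4151 ; 15358 * 0.166 = 2549 — total 6700
20–39: 7673 * 0.984 = 7550
40–59: 15842 * 0.946 = 14987
60+: 15358 * 0.956 + 31154 * 0.52 = 14682 + 16200 = 30882
Net migration: 40–59 + 600 → 15587
→ [6700, 7550, 15587, 30882]
— Period 3 —
Births: 7550 * 0.262 = 1978 ; 15587 * 0.166 = 2587 — total 4565
20–39: 6700 * 0.984 = 6593
40–59: 7550 * 0.946 = 7142
60+: 15587 * 0.956 + 30882 * 0.52 = 14901 + 16059 = 30960
Net migration: 40–59 + 600 → 7742
→ [4565, 6593, 7742, 30960]
— Period 4 —
Births: 6593 * 0.262 = 1727 ; 7742 * 0.166 = 1285 — total 3012
20–39: 4565 * 0.984 = 4492
40–59: 6593 * 0.946 = 6237
60+: 7742 * 0.956 + 30960 * 0.52 = 7401 + 16099 = 23500
Net migration: 40–59 + 600 → 6837
→ [3012, 4492, 6837, 23500]
Total after period 4: 3012 + 4492 + 6837 + 23500 = 37841

37841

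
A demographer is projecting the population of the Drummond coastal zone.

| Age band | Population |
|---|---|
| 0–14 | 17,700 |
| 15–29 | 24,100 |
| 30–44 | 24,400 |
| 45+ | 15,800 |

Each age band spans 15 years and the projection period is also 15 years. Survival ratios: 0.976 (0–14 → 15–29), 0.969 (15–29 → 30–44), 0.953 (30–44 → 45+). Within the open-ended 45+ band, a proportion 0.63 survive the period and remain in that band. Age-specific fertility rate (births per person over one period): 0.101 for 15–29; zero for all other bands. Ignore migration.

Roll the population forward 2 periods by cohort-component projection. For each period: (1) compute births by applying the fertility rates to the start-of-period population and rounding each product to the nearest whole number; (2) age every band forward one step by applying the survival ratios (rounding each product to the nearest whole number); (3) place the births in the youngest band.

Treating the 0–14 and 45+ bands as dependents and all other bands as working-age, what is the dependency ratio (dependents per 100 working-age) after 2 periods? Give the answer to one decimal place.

235.0

Call the groups 1 to 4, youngest first.
[period 1]
Births: 24100 * 0.101 = 2434
Group 2: 17700 * 0.976 = 17275
Group 3: 24100 * 0.969 = 23353
Group 4: 24400 * 0.953 + 15800 * 0.63 = 23253 + 9954 = 33207
Population now: 0–14=2434, 15–29=17275, 30–44=23353, 45+=33207
[period 2]
Births: 17275 * 0.101 = 1745
Group 2: 2434 * 0.976 = 2376
Group 3: 17275 * 0.969 = 16739
Group 4: 23353 * 0.953 + 33207 * 0.63 = 22255 + 20920 = 43175
Population now: 0–14=1745, 15–29=2376, 30–44=16739, 45+=43175
Dependents (band 0–14 + band 45+) = 1745 + 43175 = 44920; working-age = 19115; ratio = 44920/19115 × 100 = 235.0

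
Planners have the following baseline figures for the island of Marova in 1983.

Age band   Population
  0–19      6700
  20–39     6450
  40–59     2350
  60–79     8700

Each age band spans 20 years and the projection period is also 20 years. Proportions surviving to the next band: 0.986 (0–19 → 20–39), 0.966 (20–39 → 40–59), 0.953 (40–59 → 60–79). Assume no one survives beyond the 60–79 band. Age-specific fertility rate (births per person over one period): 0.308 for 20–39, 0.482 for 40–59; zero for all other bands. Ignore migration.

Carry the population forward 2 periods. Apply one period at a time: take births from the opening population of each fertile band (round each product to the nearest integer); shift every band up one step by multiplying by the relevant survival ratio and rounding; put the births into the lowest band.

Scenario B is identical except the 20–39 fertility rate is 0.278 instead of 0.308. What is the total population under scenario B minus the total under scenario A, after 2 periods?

-390

Period 1.
Births: 6450 * 0.308 = 1987  |  2350 * 0.482 = 1133 ⇒ total 3120
20–39: 6700 * 0.986 = 6606
40–59: 6450 * 0.966 = 6231
60–79: 2350 * 0.953 = 2240
End of period: [3120, 6606, 6231, 2240]
Period 2.
Births: 6606 * 0.308 = 2035  |  6231 * 0.482 = 3003 ⇒ total 5038
20–39: 3120 * 0.986 = 3076
40–59: 6606 * 0.966 = 6381
60–79: 6231 * 0.953 = 5938
End of period: [5038, 3076, 6381, 5938]
Scenario A total after 2 periods: 20433
Scenario B projection —
Period 1.
Births: 6450 * 0.278 = 1793  |  2350 * 0.482 = 1133 ⇒ total 2926
20–39: 6700 * 0.986 = 6606
40–59: 6450 * 0.966 = 6231
60–79: 2350 * 0.953 = 2240
End of period: [2926, 6606, 6231, 2240]
Period 2.
Births: 6606 * 0.278 = 1836  |  6231 * 0.482 = 3003 ⇒ total 4839
20–39: 2926 * 0.986 = 2885
40–59: 6606 * 0.966 = 6381
60–79: 6231 * 0.953 = 5938
End of period: [4839, 2885, 6381, 5938]
Scenario B total after 2 periods: 20043
Difference B − A = 20043 − 20433 = -390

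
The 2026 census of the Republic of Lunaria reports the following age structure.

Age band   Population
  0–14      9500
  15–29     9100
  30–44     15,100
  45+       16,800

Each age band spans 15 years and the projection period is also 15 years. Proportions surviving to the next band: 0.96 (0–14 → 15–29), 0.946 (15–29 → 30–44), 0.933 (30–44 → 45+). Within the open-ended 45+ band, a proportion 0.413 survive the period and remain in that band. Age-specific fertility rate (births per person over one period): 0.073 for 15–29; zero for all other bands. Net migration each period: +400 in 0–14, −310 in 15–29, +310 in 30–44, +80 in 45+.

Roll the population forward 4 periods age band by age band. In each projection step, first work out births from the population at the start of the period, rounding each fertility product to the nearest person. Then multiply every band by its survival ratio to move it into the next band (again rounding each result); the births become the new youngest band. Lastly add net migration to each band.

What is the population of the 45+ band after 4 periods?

7281

Period 1.
Births: 9100 × 0.073 = 664
15–29: 9500 × 0.96 = 9120
30–44: 9100 × 0.946 = 8609
45+: 15100 × 0.933 + 16800 × 0.413 = 14088 + 6938 = 21026
Net migration: 0–14 + 400 → 1064; 15–29 − 310 → 8810; 30–44 + 310 → 8919; 45+ + 80 → 21106
Population now: 0–14=1064, 15–29=8810, 30–44=8919, 45+=21106
Period 2.
Births: 8810 × 0.073 = 643
15–29: 1064 × 0.96 = 1021
30–44: 8810 × 0.946 = 8334
45+: 8919 × 0.933 + 21106 × 0.413 = 8321 + 8717 = 17038
Net migration: 0–14 + 400 → 1043; 15–29 − 310 → 711; 30–44 + 310 → 8644; 45+ + 80 → 17118
Population now: 0–14=1043, 15–29=711, 30–44=8644, 45+=17118
Period 3.
Births: 711 × 0.073 = 52
15–29: 1043 × 0.96 = 1001
30–44: 711 × 0.946 = 673
45+: 8644 × 0.933 + 17118 × 0.413 = 8065 + 7070 = 15135
Net migration: 0–14 + 400 → 452; 15–29 − 310 → 691; 30–44 + 310 → 983; 45+ + 80 → 15215
Population now: 0–14=452, 15–29=691, 30–44=983, 45+=15215
Period 4.
Births: 691 × 0.073 = 50
15–29: 452 × 0.96 = 434
30–44: 691 × 0.946 = 654
45+: 983 × 0.933 + 15215 × 0.413 = 917 + 6284 = 7201
Net migration: 0–14 + 400 → 450; 15–29 − 310 → 124; 30–44 + 310 → 964; 45+ + 80 → 7281
Population now: 0–14=450, 15–29=124, 30–44=964, 45+=7281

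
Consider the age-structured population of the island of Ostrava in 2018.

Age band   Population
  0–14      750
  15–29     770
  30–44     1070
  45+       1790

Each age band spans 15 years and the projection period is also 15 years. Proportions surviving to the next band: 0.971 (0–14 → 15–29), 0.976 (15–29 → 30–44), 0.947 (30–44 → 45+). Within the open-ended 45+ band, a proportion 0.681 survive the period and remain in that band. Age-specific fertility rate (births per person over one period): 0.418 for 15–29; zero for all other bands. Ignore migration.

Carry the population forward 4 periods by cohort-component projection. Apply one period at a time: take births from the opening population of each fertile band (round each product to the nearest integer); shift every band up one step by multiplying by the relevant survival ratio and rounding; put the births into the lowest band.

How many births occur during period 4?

Numbering the groups 1..4 from youngest to oldest:
[period 1]
Births: 770 × 0.418 = 322
Group 2: 750 × 0.971 = 728
Group 3: 770 × 0.976 = 752
Group 4: 1070 × 0.947 + 1790 × 0.681 = 1013 + 1219 = 2232
Giving 322 / 728 / 752 / 2232.
[period 2]
Births: 728 × 0.418 = 304
Group 2: 322 × 0.971 = 313
Group 3: 728 × 0.976 = 711
Group 4: 752 × 0.947 + 2232 × 0.681 = 712 + 1520 = 2232
Giving 304 / 313 / 711 / 2232.
[period 3]
Births: 313 × 0.418 = 131
Group 2: 304 × 0.971 = 295
Group 3: 313 × 0.976 = 305
Group 4: 711 × 0.947 + 2232 × 0.681 = 673 + 1520 = 2193
Giving 131 / 295 / 305 / 2193.
[period 4]
Births: 295 × 0.418 = 123
Group 2: 131 × 0.971 = 127
Group 3: 295 × 0.976 = 288
Group 4: 305 × 0.947 + 2193 × 0.681 = 289 + 1493 = 1782
Giving 123 / 127 / 288 / 1782.

123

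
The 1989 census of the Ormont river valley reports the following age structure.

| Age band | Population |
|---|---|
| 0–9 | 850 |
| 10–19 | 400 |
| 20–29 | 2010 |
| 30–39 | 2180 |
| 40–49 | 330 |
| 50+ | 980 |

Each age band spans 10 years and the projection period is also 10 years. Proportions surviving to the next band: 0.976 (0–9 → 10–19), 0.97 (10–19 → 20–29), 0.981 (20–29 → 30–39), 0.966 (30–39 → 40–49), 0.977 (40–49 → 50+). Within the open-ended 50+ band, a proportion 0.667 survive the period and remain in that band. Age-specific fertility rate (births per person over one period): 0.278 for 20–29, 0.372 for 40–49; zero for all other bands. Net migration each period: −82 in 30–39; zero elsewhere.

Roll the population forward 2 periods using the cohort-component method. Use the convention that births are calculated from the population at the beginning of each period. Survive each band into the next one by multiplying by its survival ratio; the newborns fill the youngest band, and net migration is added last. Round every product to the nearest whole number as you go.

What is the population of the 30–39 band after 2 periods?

299

Period 1:
Births: 2010 * 0.278 = 559, 330 * 0.372 = 123 → 682
10–19: 850 * 0.976 = 830
20–29: 400 * 0.97 = 388
30–39: 2010 * 0.981 = 1972
40–49: 2180 * 0.966 = 2106
50+: 330 * 0.977 + 980 * 0.667 = 322 + 654 = 976
Net migration: 30–39 − 82 → 1890
Giving 682 / 830 / 388 / 1890 / 2106 / 976.
Period 2:
Births: 388 * 0.278 = 108, 2106 * 0.372 = 783 → 891
10–19: 682 * 0.976 = 666
20–29: 830 * 0.97 = 805
30–39: 388 * 0.981 = 381
40–49: 1890 * 0.966 = 1826
50+: 2106 * 0.977 + 976 * 0.667 = 2058 + 651 = 2709
Net migration: 30–39 − 82 → 299
Giving 891 / 666 / 805 / 299 / 1826 / 2709.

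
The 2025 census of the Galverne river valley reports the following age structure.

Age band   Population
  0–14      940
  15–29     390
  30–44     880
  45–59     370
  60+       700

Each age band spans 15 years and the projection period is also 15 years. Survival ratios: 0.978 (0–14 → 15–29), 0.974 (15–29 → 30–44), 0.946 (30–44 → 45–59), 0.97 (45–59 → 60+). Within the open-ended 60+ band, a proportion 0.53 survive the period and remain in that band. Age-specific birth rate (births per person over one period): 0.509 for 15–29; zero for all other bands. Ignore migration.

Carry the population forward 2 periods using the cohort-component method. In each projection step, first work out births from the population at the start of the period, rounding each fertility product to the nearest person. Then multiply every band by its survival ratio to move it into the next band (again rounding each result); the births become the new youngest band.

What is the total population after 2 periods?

3111

[period 1]
Births: 390 × 0.509 = 199
15–29: 940 × 0.978 = 919
30–44: 390 × 0.974 = 380
45–59: 880 × 0.946 = 832
60+: 370 × 0.97 + 700 × 0.53 = 359 + 371 = 730
→ [199, 919, 380, 832, 730]
[period 2]
Births: 919 × 0.509 = 468
15–29: 199 × 0.978 = 195
30–44: 919 × 0.974 = 895
45–59: 380 × 0.946 = 359
60+: 832 × 0.97 + 730 × 0.53 = 807 + 387 = 1194
→ [468, 195, 895, 359, 1194]
Total after period 2: 468 + 195 + 895 + 359 + 1194 = 3111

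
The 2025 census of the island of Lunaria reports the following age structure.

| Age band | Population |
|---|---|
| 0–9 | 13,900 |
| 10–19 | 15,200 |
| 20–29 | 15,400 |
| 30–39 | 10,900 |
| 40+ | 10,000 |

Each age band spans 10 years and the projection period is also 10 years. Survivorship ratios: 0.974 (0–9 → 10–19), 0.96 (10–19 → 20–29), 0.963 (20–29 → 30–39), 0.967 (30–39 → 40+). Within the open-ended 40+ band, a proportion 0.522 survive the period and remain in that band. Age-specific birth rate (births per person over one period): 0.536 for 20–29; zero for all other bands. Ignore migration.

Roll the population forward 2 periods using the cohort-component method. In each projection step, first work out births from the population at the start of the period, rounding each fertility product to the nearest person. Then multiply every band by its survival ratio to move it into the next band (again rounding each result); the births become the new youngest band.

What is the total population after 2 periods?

[period 1]
Births: 15400 × 0.536 = 8254
10–19: 13900 × 0.974 = 13539
20–29: 15200 × 0.96 = 14592
30–39: 15400 × 0.963 = 14830
40+: 10900 × 0.967 + 10000 × 0.522 = 10540 + 5220 = 15760
Population now: 0–9=8254, 10–19=13539, 20–29=14592, 30–39=14830, 40+=15760
[period 2]
Births: 14592 × 0.536 = 7821
10–19: 8254 × 0.974 = 8039
20–29: 13539 × 0.96 = 12997
30–39: 14592 × 0.963 = 14052
40+: 14830 × 0.967 + 15760 × 0.522 = 14341 + 8227 = 22568
Population now: 0–9=7821, 10–19=8039, 20–29=12997, 30–39=14052, 40+=22568
Total after period 2: 7821 + 8039 + 12997 + 14052 + 22568 = 65477

65477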